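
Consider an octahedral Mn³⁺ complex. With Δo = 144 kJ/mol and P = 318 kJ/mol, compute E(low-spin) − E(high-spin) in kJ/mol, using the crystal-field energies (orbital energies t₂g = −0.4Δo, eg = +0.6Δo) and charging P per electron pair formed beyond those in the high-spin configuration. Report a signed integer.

174

Mn³⁺: group 7, so d-count = 7 − 3 = 4.
High-spin d⁴ fills as t₂g³ eg¹ with CFSE 3(−0.4) + 1(+0.6) = -0.6Δo = -86 kJ/mol.
For low-spin the configuration is t₂g⁴ eg⁰: orbital energy -1.6 × 144 = -230 kJ/mol, and 1 additional pair relative to high-spin adds 318 kJ/mol, giving 88 kJ/mol.
The difference is 88 − (-86) = 174 kJ/mol, so high-spin lies lower.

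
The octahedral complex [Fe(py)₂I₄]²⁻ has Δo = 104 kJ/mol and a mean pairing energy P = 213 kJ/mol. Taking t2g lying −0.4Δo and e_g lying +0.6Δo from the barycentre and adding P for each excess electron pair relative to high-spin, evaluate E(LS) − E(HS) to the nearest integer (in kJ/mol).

218

Ligand charges: 2×(+0) from py and 4×(-1) from I⁻ sum to -4; with overall charge -2, Fe is +2.
Fe²⁺: group 8, so d-count = 8 − 2 = 6.
High-spin d⁶ fills as t2g^4 e_g^2 with CFSE 4(−0.4) + 2(+0.6) = -0.4Δo = -42 kJ/mol.
Low-spin t2g^6 e_g^0 gives -2.4Δo = -250 kJ/mol, but forming 2 extra pairs costs 2P = 426 kJ/mol, so E(LS) = -250 + 426 = 176 kJ/mol.
E(LS) − E(HS) = 176 − (-42) = 218 kJ/mol.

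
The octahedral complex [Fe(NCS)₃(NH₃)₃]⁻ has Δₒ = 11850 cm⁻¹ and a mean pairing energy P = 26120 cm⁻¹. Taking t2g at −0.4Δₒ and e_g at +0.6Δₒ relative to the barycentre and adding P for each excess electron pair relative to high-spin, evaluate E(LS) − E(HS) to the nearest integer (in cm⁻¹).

28540

Ligand charges: 3×(-1) from NCS⁻ and 3×(+0) from NH₃ sum to -3; with overall charge -1, Fe is +2.
Fe²⁺: group 8, so d-count = 8 − 2 = 6.
High-spin: t2g^4 e_g^2, CFSE = -0.4Δₒ = -4740 cm⁻¹.
Low-spin: t2g^6 e_g^0, orbital CFSE = -2.4Δₒ = -28440 cm⁻¹; plus 2 excess pairs × P = +52240 cm⁻¹; total 23800 cm⁻¹.
E(LS) − E(HS) = 23800 − (-4740) = 28540 cm⁻¹.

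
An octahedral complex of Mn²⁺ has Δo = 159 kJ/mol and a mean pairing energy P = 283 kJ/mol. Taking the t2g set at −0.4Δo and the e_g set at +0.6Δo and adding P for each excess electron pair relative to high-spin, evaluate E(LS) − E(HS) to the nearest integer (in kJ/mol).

Mn²⁺: group 7, so d-count = 7 − 2 = 5.
In the high-spin limit (t2g^3 e_g^2) the orbital term is 0.0Δo = 0 kJ/mol, with no excess pairing.
Low-spin t2g^5 e_g^0 gives -2.0Δo = -318 kJ/mol, but forming 2 extra pairs costs 2P = 566 kJ/mol, so E(LS) = -318 + 566 = 248 kJ/mol.
The difference is 248 − (0) = 248 kJ/mol, so high-spin lies lower.

248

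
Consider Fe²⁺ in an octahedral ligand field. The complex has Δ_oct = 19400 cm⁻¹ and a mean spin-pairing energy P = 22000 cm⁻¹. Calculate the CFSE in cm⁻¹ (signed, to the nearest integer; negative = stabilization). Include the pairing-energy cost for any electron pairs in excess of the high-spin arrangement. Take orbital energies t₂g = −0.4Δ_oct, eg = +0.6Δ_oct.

Fe sits in group 8; removing 2 electrons leaves Fe²⁺ with 8 − 2 = 6 d electrons.
Since Δ_oct = 19400 cm⁻¹ < P = 22000 cm⁻¹, the complex adopts the high-spin configuration.
That gives t₂g⁴ eg².
Orbital CFSE = -0.4Δ_oct = -0.4 × 19400 = -7760 cm⁻¹.
High-spin has no excess pairs, so no pairing correction applies.

-7760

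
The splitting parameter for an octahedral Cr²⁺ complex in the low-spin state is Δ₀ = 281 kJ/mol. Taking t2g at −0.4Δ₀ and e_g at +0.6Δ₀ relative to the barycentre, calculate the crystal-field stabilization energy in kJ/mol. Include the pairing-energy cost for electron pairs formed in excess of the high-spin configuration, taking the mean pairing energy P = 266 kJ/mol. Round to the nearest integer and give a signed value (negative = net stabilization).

-184

Group 6 minus oxidation state +2 gives a d⁴ configuration for Cr²⁺.
Configuration: t2g^4 e_g^0.
The orbital stabilization is -1.6Δ₀ = -1.6 × 281 = -450 kJ/mol.
Relative to high-spin t2g^3 e_g^1 (0 paired), the low-spin configuration has 1 additional pair, contributing +1 × 266 = +266 kJ/mol.
Net CFSE = -450 + 266 = -184 kJ/mol.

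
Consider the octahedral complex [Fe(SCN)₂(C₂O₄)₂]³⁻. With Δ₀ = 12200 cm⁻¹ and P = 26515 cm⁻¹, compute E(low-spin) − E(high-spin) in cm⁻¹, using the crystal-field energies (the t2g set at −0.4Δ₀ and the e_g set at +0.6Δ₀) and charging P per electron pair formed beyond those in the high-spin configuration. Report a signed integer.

Ligand charges: 2×(-1) from SCN⁻ and 2×(-2) from C₂O₄²⁻ sum to -6; with overall charge -3, Fe is +3.
Fe sits in group 8; removing 3 electrons leaves Fe³⁺ with 8 − 3 = 5 d electrons.
High-spin: t2g^3 e_g^2, CFSE = 0.0Δ₀ = 0 cm⁻¹.
For low-spin the configuration is t2g^5 e_g^0: orbital energy -2.0 × 12200 = -24400 cm⁻¹, and 2 additional pairs relative to high-spin add 53030 cm⁻¹, giving 28630 cm⁻¹.
The difference is 28630 − (0) = 28630 cm⁻¹, so high-spin lies lower.

28630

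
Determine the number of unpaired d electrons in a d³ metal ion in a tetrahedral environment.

3

Tetrahedral splitting is small, so the complex is high-spin.
Configuration: e² t₂¹, giving 3 unpaired electrons.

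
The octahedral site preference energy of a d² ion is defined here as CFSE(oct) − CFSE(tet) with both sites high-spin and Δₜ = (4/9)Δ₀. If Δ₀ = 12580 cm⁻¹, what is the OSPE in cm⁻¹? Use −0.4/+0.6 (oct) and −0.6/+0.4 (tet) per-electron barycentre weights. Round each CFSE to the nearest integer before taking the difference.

-3355

In an octahedral site d² (HS) is t₂g² eg⁰, giving CFSE(oct) = -0.8Δ₀ = -10064 cm⁻¹.
Tetrahedral: e² t₂⁰, CFSE = 2(−0.6) + 0(+0.4) = -1.2Δₜ = -1.2 × (4/9) × 12580 = -6709 cm⁻¹.
Subtracting, OSPE = -10064 − (-6709) = -3355 cm⁻¹.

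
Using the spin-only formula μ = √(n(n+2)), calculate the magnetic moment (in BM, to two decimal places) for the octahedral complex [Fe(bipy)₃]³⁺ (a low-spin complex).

bipy is neutral, so the +3 overall charge sits on Fe: oxidation state +3.
Fe is in group 8, so Fe³⁺ is d⁵ (8 − 3 = 5).
Configuration: t2g^5 e_g^0 → 1 unpaired electron.
μ(spin-only) = √[1(1+2)] = √3 ≈ 1.73 BM.

1.73 BM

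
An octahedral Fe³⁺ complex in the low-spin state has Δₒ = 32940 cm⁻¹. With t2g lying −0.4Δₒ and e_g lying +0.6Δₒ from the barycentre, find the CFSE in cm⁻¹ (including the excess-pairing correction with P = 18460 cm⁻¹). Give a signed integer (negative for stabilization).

Fe is in group 8, so Fe³⁺ is d⁵ (8 − 3 = 5).
Configuration: t2g^5 e_g^0.
CFSE(orbital) = 5×(-0.4Δₒ) + 0×(0.6Δₒ) = -2.0Δₒ; with Δₒ = 32940 cm⁻¹ that is -65880 cm⁻¹.
Pairing penalty: 2 pairs vs 0 in the high-spin reference → 2 extra × P = 36920 cm⁻¹.
Combining: -65880 + 36920 = -28960 cm⁻¹.

-28960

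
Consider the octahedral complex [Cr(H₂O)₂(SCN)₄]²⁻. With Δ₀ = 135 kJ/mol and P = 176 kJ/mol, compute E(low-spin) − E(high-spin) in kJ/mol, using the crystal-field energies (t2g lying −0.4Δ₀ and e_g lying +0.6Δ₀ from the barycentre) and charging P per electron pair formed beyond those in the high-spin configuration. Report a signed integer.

41

Ligand charges: 2×(+0) from H₂O and 4×(-1) from SCN⁻ sum to -4; with overall charge -2, Cr is +2.
Group 6 minus oxidation state +2 gives a d⁴ configuration for Cr²⁺.
High-spin d⁴ fills as t2g^3 e_g^1 with CFSE 3(−0.4) + 1(+0.6) = -0.6Δ₀ = -81 kJ/mol.
Low-spin: t2g^4 e_g^0, orbital CFSE = -1.6Δ₀ = -216 kJ/mol; plus 1 excess pair × P = +176 kJ/mol; total -40 kJ/mol.
Thus E(LS) − E(HS) = 41 kJ/mol.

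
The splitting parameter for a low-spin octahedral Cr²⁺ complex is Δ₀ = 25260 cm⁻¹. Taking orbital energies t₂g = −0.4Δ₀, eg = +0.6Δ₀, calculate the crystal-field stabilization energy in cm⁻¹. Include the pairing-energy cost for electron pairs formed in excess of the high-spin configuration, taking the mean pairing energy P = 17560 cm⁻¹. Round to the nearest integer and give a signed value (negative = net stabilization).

-22856

Cr is in group 6, so Cr²⁺ is d⁴ (6 − 2 = 4).
Configuration: t₂g⁴ eg⁰.
Orbital CFSE = 4(-0.4) + 0(0.6) = -1.6Δ₀ = -1.6 × 25260 = -40416 cm⁻¹.
Relative to high-spin t₂g³ eg¹ (0 paired), the low-spin configuration has 1 additional pair, contributing +1 × 17560 = +17560 cm⁻¹.
Overall CFSE = -40416 + 17560 = -22856 cm⁻¹.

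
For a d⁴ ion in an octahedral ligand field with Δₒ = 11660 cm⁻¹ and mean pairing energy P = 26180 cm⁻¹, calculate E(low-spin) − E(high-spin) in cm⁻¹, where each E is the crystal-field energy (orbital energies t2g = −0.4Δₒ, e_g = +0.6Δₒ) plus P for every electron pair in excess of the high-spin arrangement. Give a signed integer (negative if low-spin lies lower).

14520

In the high-spin limit (t2g^3 e_g^1) the orbital term is -0.6Δₒ = -6996 cm⁻¹, with no excess pairing.
For low-spin the configuration is t2g^4 e_g^0: orbital energy -1.6 × 11660 = -18656 cm⁻¹, and 1 additional pair relative to high-spin adds 26180 cm⁻¹, giving 7524 cm⁻¹.
The difference is 7524 − (-6996) = 14520 cm⁻¹, so high-spin lies lower.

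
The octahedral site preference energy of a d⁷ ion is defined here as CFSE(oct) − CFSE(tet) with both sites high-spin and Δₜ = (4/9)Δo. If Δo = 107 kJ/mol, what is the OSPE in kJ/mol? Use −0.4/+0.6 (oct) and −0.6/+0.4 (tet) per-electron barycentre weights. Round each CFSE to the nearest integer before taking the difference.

Octahedral (high-spin): t₂g⁵ eg², CFSE = 5(−0.4) + 2(+0.6) = -0.8Δo = -0.8 × 107 = -86 kJ/mol.
In a tetrahedral site the filling is e⁴ t₂³: CFSE(tet) = -1.2Δₜ = -1.2 × (4/9)(107) = -57 kJ/mol.
Subtracting, OSPE = -86 − (-57) = -29 kJ/mol.

-29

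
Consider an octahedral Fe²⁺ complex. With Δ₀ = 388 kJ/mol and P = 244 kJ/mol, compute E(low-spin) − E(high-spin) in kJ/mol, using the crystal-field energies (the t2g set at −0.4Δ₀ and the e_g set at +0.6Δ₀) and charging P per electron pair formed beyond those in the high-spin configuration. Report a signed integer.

-288

Fe²⁺: group 8, so d-count = 8 − 2 = 6.
High-spin: t2g^4 e_g^2, CFSE = -0.4Δ₀ = -155 kJ/mol.
Low-spin: t2g^6 e_g^0, orbital CFSE = -2.4Δ₀ = -931 kJ/mol; plus 2 excess pairs × P = +488 kJ/mol; total -443 kJ/mol.
E(LS) − E(HS) = -443 − (-155) = -288 kJ/mol.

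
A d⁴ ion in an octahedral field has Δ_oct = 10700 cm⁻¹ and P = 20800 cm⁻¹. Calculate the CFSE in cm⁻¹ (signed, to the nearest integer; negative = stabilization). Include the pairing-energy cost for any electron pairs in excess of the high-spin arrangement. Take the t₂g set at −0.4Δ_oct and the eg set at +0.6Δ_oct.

Δ_oct < P, so pairing is avoided: the ground state is high-spin.
Configuration: t₂g³ eg¹.
Orbital CFSE = -0.6Δ_oct = -0.6 × 10700 = -6420 cm⁻¹.
High-spin has no excess pairs, so no pairing correction applies.

-6420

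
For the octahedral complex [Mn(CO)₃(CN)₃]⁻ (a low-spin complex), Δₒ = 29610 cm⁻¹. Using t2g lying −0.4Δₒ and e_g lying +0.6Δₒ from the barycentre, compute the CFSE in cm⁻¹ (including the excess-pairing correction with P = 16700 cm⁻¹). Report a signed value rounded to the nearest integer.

-25820

Ligand charges: 3×(+0) from CO and 3×(-1) from CN⁻ sum to -3; with overall charge -1, Mn is +2.
Group 7 minus oxidation state +2 gives a d⁵ configuration for Mn²⁺.
The d⁵ electrons fill as t2g^5 e_g^0.
Orbital CFSE = 5(-0.4) + 0(0.6) = -2.0Δₒ = -2.0 × 29610 = -59220 cm⁻¹.
High-spin d⁵ would be t2g^3 e_g^2 with 0 pairs; low-spin has 2, so 2 excess pairs cost +2P = +33400 cm⁻¹.
Overall CFSE = -59220 + 33400 = -25820 cm⁻¹.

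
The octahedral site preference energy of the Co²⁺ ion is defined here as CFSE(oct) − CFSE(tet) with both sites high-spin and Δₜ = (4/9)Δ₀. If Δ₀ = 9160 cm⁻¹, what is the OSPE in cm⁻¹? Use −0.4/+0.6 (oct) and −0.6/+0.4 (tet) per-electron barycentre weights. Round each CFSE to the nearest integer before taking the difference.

-2443

Co is in group 9, so Co²⁺ is d⁷ (9 − 2 = 7).
Octahedral (high-spin): t₂g⁵ eg², CFSE = 5(−0.4) + 2(+0.6) = -0.8Δ₀ = -0.8 × 9160 = -7328 cm⁻¹.
Tetrahedral e⁴ t₂³ gives -1.2Δₜ = -1.2 × (4/9) × 9160 = -4885 cm⁻¹.
Subtracting, OSPE = -7328 − (-4885) = -2443 cm⁻¹.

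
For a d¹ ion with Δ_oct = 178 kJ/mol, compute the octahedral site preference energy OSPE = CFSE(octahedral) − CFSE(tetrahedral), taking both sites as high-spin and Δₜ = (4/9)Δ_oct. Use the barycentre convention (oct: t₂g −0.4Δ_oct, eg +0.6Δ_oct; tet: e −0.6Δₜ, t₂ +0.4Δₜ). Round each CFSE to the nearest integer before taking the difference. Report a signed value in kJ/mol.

-24

Octahedral high-spin t₂g¹ eg⁰: CFSE = -0.4 × 178 = -71 kJ/mol.
Tetrahedral e¹ t₂⁰ gives -0.6Δₜ = -0.6 × (4/9) × 178 = -47 kJ/mol.
OSPE = -71 − (-47) = -24 kJ/mol.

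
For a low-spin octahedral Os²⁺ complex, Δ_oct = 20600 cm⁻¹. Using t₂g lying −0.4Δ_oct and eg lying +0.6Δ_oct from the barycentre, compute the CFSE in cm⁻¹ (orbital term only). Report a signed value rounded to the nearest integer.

-49440

Os sits in group 8; removing 2 electrons leaves Os²⁺ with 8 − 2 = 6 d electrons.
Configuration: t₂g⁶ eg⁰.
The orbital stabilization is -2.4Δ_oct = -2.4 × 20600 = -49440 cm⁻¹.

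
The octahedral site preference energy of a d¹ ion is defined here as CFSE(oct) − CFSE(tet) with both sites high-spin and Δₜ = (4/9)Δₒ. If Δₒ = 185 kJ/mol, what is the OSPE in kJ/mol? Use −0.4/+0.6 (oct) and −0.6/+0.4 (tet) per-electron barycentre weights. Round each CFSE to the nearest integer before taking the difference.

Octahedral (high-spin): t2g^1 e_g^0, CFSE = 1(−0.4) + 0(+0.6) = -0.4Δₒ = -0.4 × 185 = -74 kJ/mol.
Tetrahedral: e^1 t2^0, CFSE = 1(−0.6) + 0(+0.4) = -0.6Δₜ = -0.6 × (4/9) × 185 = -49 kJ/mol.
OSPE = -74 − (-49) = -25 kJ/mol.

-25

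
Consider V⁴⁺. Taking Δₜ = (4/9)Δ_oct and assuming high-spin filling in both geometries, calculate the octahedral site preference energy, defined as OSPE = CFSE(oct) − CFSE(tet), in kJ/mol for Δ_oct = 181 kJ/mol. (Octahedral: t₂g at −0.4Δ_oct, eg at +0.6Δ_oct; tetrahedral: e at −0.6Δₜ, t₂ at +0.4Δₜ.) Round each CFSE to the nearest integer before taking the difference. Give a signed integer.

V is in group 5, so V⁴⁺ is d¹ (5 − 4 = 1).
Octahedral high-spin t2g^1 e_g^0: CFSE = -0.4 × 181 = -72 kJ/mol.
Tetrahedral e^1 t2^0 gives -0.6Δₜ = -0.6 × (4/9) × 181 = -48 kJ/mol.
OSPE = CFSE(oct) − CFSE(tet) = -72 − (-48) = -24 kJ/mol.

-24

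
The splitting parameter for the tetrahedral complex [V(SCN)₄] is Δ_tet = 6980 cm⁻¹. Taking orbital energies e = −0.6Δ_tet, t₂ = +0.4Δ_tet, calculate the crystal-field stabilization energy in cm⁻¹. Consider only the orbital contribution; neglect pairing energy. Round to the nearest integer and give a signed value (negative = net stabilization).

-4188

Each SCN⁻ contributes -1; 4 × (-1) = -4. With overall charge +0, V is in the +4 oxidation state.
V sits in group 5; removing 4 electrons leaves V⁴⁺ with 5 − 4 = 1 d electrons.
With tetrahedral geometry the complex is necessarily high-spin.
The d¹ electrons fill as e¹ t₂⁰.
CFSE(orbital) = 1×(-0.6Δ_tet) + 0×(0.4Δ_tet) = -0.6Δ_tet; with Δ_tet = 6980 cm⁻¹ that is -4188 cm⁻¹.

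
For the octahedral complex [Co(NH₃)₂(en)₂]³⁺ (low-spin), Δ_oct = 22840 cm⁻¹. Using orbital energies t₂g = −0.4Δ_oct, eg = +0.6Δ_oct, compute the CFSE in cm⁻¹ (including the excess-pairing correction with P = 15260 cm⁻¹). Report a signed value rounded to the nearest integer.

Ligand charges: 2×(+0) from NH₃ and 2×(+0) from en sum to +0; with overall charge +3, Co is +3.
Co³⁺: group 9, so d-count = 9 − 3 = 6.
The d⁶ electrons fill as t₂g⁶ eg⁰.
CFSE(orbital) = 6×(-0.4Δ_oct) + 0×(0.6Δ_oct) = -2.4Δ_oct; with Δ_oct = 22840 cm⁻¹ that is -54816 cm⁻¹.
High-spin d⁶ would be t₂g⁴ eg² with 1 pair; low-spin has 3, so 2 excess pairs cost +2P = +30520 cm⁻¹.
Overall CFSE = -54816 + 30520 = -24296 cm⁻¹.

-24296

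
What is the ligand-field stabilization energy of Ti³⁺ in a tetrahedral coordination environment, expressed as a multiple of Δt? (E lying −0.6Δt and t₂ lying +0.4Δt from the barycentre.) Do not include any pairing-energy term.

Ti sits in group 4; removing 3 electrons leaves Ti³⁺ with 4 − 3 = 1 d electrons.
With tetrahedral geometry the complex is necessarily high-spin.
Configuration: e¹ t₂⁰.
CFSE = 1(-0.6Δt) + 0(0.4Δt) = -0.6Δt + 0.0Δt = -0.6Δt.

-0.6 Δt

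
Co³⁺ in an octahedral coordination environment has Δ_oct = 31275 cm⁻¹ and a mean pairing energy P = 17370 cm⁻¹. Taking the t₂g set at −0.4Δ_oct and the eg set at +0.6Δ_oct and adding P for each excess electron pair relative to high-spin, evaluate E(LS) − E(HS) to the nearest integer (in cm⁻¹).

Co is in group 9, so Co³⁺ is d⁶ (9 − 3 = 6).
High-spin d⁶ fills as t₂g⁴ eg² with CFSE 4(−0.4) + 2(+0.6) = -0.4Δ_oct = -12510 cm⁻¹.
For low-spin the configuration is t₂g⁶ eg⁰: orbital energy -2.4 × 31275 = -75060 cm⁻¹, and 2 additional pairs relative to high-spin add 34740 cm⁻¹, giving -40320 cm⁻¹.
The difference is -40320 − (-12510) = -27810 cm⁻¹, so low-spin lies lower.

-27810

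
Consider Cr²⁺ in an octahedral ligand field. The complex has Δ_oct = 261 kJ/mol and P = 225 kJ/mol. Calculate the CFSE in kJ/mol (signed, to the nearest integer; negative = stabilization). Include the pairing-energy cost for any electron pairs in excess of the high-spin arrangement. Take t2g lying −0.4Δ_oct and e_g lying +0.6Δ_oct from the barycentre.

Cr sits in group 6; removing 2 electrons leaves Cr²⁺ with 6 − 2 = 4 d electrons.
Since Δ_oct = 261 kJ/mol > P = 225 kJ/mol, the complex adopts the low-spin configuration.
That gives t2g^4 e_g^0.
Orbital CFSE = -1.6Δ_oct = -1.6 × 261 = -418 kJ/mol.
Excess pairs vs high-spin: 1 − 0 = 1; pairing cost = +225 kJ/mol.
Net CFSE = -418 + 225 = -193 kJ/mol.

-193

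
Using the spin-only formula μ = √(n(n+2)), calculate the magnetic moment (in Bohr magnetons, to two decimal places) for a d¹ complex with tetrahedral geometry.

1.73 Bohr magnetons

Tetrahedral splitting is small, so the complex is high-spin.
Configuration: e¹ t₂⁰ → 1 unpaired electron.
μ(spin-only) = √[1(1+2)] = √3 ≈ 1.73 Bohr magnetons.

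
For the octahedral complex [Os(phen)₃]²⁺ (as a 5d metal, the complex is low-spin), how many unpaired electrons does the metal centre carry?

0

phen is neutral, so the +2 overall charge sits on Os: oxidation state +2.
Os is in group 8, so Os²⁺ is d⁶ (8 − 2 = 6).
Configuration: t₂g⁶ eg⁰, giving 0 unpaired electrons.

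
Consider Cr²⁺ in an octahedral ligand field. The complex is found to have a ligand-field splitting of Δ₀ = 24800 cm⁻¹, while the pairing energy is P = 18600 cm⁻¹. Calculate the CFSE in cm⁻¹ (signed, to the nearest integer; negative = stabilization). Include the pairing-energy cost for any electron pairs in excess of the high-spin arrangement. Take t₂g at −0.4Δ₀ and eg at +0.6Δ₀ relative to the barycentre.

-21080

Cr is in group 6, so Cr²⁺ is d⁴ (6 − 2 = 4).
With Δ₀ > P the complex is low-spin.
Filling d⁴ accordingly: t₂g⁴ eg⁰.
Orbital CFSE = -1.6Δ₀ = -1.6 × 24800 = -39680 cm⁻¹.
Excess pairs vs high-spin: 1 − 0 = 1; pairing cost = +18600 cm⁻¹.
Net CFSE = -39680 + 18600 = -21080 cm⁻¹.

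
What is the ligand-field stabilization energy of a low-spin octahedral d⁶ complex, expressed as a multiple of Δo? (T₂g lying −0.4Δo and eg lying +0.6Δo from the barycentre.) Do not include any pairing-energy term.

Configuration: t₂g⁶ eg⁰.
CFSE = 6(-0.4Δo) + 0(0.6Δo) = -2.4Δo + 0.0Δo = -2.4Δo.

-2.4 Δo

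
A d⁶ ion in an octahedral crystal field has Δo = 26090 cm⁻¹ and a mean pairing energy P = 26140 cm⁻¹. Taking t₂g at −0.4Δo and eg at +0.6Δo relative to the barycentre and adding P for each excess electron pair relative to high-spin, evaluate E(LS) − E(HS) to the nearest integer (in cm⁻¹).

100

High-spin d⁶ fills as t₂g⁴ eg² with CFSE 4(−0.4) + 2(+0.6) = -0.4Δo = -10436 cm⁻¹.
Low-spin t₂g⁶ eg⁰ gives -2.4Δo = -62616 cm⁻¹, but forming 2 extra pairs costs 2P = 52280 cm⁻¹, so E(LS) = -62616 + 52280 = -10336 cm⁻¹.
E(LS) − E(HS) = -10336 − (-10436) = 100 cm⁻¹.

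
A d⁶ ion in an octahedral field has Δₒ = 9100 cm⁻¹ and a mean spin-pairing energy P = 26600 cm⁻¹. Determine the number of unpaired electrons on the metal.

Δₒ < P, so pairing is avoided: the ground state is high-spin.
Filling d⁶ accordingly: t₂g⁴ eg².
Unpaired electrons: 4.

4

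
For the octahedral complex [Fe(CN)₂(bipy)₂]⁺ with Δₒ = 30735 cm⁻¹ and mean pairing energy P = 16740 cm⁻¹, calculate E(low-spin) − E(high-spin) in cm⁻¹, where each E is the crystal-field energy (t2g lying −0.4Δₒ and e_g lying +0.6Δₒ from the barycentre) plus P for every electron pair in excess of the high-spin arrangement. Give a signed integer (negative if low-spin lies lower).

-27990

Ligand charges: 2×(-1) from CN⁻ and 2×(+0) from bipy sum to -2; with overall charge +1, Fe is +3.
Fe³⁺: group 8, so d-count = 8 − 3 = 5.
In the high-spin limit (t2g^3 e_g^2) the orbital term is 0.0Δₒ = 0 cm⁻¹, with no excess pairing.
Low-spin: t2g^5 e_g^0, orbital CFSE = -2.0Δₒ = -61470 cm⁻¹; plus 2 excess pairs × P = +33480 cm⁻¹; total -27990 cm⁻¹.
Thus E(LS) − E(HS) = -27990 cm⁻¹.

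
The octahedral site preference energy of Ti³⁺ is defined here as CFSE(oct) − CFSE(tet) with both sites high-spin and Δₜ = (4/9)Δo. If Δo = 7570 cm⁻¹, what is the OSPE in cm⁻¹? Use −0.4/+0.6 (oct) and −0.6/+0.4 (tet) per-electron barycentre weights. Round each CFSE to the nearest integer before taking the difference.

Group 4 minus oxidation state +3 gives a d¹ configuration for Ti³⁺.
Octahedral high-spin t₂g¹ eg⁰: CFSE = -0.4 × 7570 = -3028 cm⁻¹.
Tetrahedral e¹ t₂⁰ gives -0.6Δₜ = -0.6 × (4/9) × 7570 = -2019 cm⁻¹.
Subtracting, OSPE = -3028 − (-2019) = -1009 cm⁻¹.

-1009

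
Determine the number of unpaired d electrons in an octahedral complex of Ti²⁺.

2

Ti²⁺: group 4, so d-count = 4 − 2 = 2.
For octahedral d² the high- and low-spin configurations coincide.
Configuration: t₂g² eg⁰, giving 2 unpaired electrons.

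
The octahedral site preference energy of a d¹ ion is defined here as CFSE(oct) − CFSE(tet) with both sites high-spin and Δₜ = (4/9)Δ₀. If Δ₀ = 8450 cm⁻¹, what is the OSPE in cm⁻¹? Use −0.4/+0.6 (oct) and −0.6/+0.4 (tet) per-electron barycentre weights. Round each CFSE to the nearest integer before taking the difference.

In an octahedral site d¹ (HS) is t₂g¹ eg⁰, giving CFSE(oct) = -0.4Δ₀ = -3380 cm⁻¹.
Tetrahedral e¹ t₂⁰ gives -0.6Δₜ = -0.6 × (4/9) × 8450 = -2253 cm⁻¹.
Subtracting, OSPE = -3380 − (-2253) = -1127 cm⁻¹.

-1127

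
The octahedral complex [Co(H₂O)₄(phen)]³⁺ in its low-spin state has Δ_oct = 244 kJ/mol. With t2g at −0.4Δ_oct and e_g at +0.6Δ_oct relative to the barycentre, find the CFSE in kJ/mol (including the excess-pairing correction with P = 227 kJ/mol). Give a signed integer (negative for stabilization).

Ligand charges: 4×(+0) from H₂O and 1×(+0) from phen sum to +0; with overall charge +3, Co is +3.
Group 9 minus oxidation state +3 gives a d⁶ configuration for Co³⁺.
Electron filling gives t2g^6 e_g^0.
CFSE(orbital) = 6×(-0.4Δ_oct) + 0×(0.6Δ_oct) = -2.4Δ_oct; with Δ_oct = 244 kJ/mol that is -586 kJ/mol.
High-spin d⁶ would be t2g^4 e_g^2 with 1 pair; low-spin has 3, so 2 excess pairs cost +2P = +454 kJ/mol.
Combining: -586 + 454 = -132 kJ/mol.

-132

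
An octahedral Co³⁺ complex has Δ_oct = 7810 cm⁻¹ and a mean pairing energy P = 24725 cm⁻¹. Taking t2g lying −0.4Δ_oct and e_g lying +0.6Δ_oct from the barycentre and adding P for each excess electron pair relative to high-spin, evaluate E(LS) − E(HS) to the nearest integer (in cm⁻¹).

Co is in group 9, so Co³⁺ is d⁶ (9 − 3 = 6).
High-spin d⁶ fills as t2g^4 e_g^2 with CFSE 4(−0.4) + 2(+0.6) = -0.4Δ_oct = -3124 cm⁻¹.
Low-spin: t2g^6 e_g^0, orbital CFSE = -2.4Δ_oct = -18744 cm⁻¹; plus 2 excess pairs × P = +49450 cm⁻¹; total 30706 cm⁻¹.
The difference is 30706 − (-3124) = 33830 cm⁻¹, so high-spin lies lower.

33830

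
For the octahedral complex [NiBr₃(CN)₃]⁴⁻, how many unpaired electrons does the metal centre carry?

Ligand charges: 3×(-1) from Br⁻ and 3×(-1) from CN⁻ sum to -6; with overall charge -4, Ni is +2.
Group 10 minus oxidation state +2 gives a d⁸ configuration for Ni²⁺.
Configuration: t₂g⁶ eg², giving 2 unpaired electrons.

2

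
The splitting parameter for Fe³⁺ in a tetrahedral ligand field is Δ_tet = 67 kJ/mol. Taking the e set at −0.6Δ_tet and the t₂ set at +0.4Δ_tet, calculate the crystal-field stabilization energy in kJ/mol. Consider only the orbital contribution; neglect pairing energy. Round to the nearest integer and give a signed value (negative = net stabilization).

0

Group 8 minus oxidation state +3 gives a d⁵ configuration for Fe³⁺.
Tetrahedral splitting is small, so the complex is high-spin.
Configuration: e² t₂³.
Orbital CFSE = 2(-0.6) + 3(0.4) = 0.0Δ_tet = 0.0 × 67 = 0 kJ/mol.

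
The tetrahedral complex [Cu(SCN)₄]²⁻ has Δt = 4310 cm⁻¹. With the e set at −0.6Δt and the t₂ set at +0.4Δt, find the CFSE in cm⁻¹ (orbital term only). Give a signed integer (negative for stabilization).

-1724

Each SCN⁻ contributes -1; 4 × (-1) = -4. With overall charge -2, Cu is in the +2 oxidation state.
Cu²⁺: group 11, so d-count = 11 − 2 = 9.
With tetrahedral geometry the complex is necessarily high-spin.
Configuration: e⁴ t₂⁵.
CFSE(orbital) = 4×(-0.6Δt) + 5×(0.4Δt) = -0.4Δt; with Δt = 4310 cm⁻¹ that is -1724 cm⁻¹.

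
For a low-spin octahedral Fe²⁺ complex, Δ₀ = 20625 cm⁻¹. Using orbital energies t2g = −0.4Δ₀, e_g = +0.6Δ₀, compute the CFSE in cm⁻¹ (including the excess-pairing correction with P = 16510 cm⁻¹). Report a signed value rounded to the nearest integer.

-16480

Group 8 minus oxidation state +2 gives a d⁶ configuration for Fe²⁺.
Electron filling gives t2g^6 e_g^0.
CFSE(orbital) = 6×(-0.4Δ₀) + 0×(0.6Δ₀) = -2.4Δ₀; with Δ₀ = 20625 cm⁻¹ that is -49500 cm⁻¹.
High-spin d⁶ would be t2g^4 e_g^2 with 1 pair; low-spin has 3, so 2 excess pairs cost +2P = +33020 cm⁻¹.
Net CFSE = -49500 + 33020 = -16480 cm⁻¹.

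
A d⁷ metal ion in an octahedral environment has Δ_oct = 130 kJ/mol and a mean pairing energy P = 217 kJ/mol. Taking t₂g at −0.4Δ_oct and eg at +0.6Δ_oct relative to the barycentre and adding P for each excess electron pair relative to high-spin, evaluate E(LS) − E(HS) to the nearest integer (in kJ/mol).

87

High-spin: t₂g⁵ eg², CFSE = -0.8Δ_oct = -104 kJ/mol.
Low-spin: t₂g⁶ eg¹, orbital CFSE = -1.8Δ_oct = -234 kJ/mol; plus 1 excess pair × P = +217 kJ/mol; total -17 kJ/mol.
E(LS) − E(HS) = -17 − (-104) = 87 kJ/mol.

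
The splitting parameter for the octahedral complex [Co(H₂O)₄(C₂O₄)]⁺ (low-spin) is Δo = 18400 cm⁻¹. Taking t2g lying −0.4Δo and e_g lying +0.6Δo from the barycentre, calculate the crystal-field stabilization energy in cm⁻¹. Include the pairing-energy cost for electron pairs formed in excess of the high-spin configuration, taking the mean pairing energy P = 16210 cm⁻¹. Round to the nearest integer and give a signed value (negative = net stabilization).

-11740

Ligand charges: 4×(+0) from H₂O and 1×(-2) from C₂O₄²⁻ sum to -2; with overall charge +1, Co is +3.
Co³⁺: group 9, so d-count = 9 − 3 = 6.
Configuration: t2g^6 e_g^0.
CFSE(orbital) = 6×(-0.4Δo) + 0×(0.6Δo) = -2.4Δo; with Δo = 18400 cm⁻¹ that is -44160 cm⁻¹.
Pairing penalty: 3 pairs vs 1 in the high-spin reference → 2 extra × P = 32420 cm⁻¹.
Overall CFSE = -44160 + 32420 = -11740 cm⁻¹.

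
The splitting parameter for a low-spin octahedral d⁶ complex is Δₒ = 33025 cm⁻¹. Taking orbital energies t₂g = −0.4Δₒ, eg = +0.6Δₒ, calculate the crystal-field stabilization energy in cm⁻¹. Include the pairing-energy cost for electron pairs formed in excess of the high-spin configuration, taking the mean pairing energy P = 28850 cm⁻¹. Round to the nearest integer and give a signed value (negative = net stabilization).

-21560

The d⁶ electrons fill as t₂g⁶ eg⁰.
The orbital stabilization is -2.4Δₒ = -2.4 × 33025 = -79260 cm⁻¹.
High-spin d⁶ would be t₂g⁴ eg² with 1 pair; low-spin has 3, so 2 excess pairs cost +2P = +57700 cm⁻¹.
Overall CFSE = -79260 + 57700 = -21560 cm⁻¹.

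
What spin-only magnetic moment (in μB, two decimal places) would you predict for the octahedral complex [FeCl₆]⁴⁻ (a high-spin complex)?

4.90 μB

Each Cl⁻ contributes -1; 6 × (-1) = -6. With overall charge -4, Fe is in the +2 oxidation state.
Fe sits in group 8; removing 2 electrons leaves Fe²⁺ with 8 − 2 = 6 d electrons.
Configuration: t₂g⁴ eg² → 4 unpaired electrons.
μ(spin-only) = √[4(4+2)] = √24 ≈ 4.90 μB.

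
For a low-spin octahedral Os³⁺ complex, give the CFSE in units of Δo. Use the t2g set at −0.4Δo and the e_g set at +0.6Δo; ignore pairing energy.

-2.0 Δo

Os is in group 8, so Os³⁺ is d⁵ (8 − 3 = 5).
Configuration: t2g^5 e_g^0.
CFSE = 5(-0.4Δo) + 0(0.6Δo) = -2.0Δo + 0.0Δo = -2.0Δo.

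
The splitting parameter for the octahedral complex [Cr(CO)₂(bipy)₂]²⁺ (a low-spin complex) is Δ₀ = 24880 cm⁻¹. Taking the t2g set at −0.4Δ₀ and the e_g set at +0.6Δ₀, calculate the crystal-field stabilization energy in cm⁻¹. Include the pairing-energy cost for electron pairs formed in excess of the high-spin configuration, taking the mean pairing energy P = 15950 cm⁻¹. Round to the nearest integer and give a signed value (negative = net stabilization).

Ligand charges: 2×(+0) from CO and 2×(+0) from bipy sum to +0; with overall charge +2, Cr is +2.
Cr²⁺: group 6, so d-count = 6 − 2 = 4.
The d⁴ electrons fill as t2g^4 e_g^0.
Orbital CFSE = 4(-0.4) + 0(0.6) = -1.6Δ₀ = -1.6 × 24880 = -39808 cm⁻¹.
High-spin d⁴ would be t2g^3 e_g^1 with 0 pairs; low-spin has 1, so 1 excess pair costs +1P = +15950 cm⁻¹.
Overall CFSE = -39808 + 15950 = -23858 cm⁻¹.

-23858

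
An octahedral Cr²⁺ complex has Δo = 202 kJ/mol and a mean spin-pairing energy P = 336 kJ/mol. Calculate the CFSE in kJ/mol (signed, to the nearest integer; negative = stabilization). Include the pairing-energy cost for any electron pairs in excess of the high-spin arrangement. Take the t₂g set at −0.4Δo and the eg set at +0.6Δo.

-121

Cr is in group 6, so Cr²⁺ is d⁴ (6 − 2 = 4).
Here Δo < P (202 < 336), so the high-spin state is favoured.
Configuration: t₂g³ eg¹.
Orbital CFSE = -0.6Δo = -0.6 × 202 = -121 kJ/mol.
High-spin has no excess pairs, so no pairing correction applies.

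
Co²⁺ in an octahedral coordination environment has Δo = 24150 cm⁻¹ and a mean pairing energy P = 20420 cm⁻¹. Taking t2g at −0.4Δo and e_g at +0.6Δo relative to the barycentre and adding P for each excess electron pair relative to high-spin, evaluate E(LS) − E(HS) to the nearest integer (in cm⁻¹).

Co is in group 9, so Co²⁺ is d⁷ (9 − 2 = 7).
High-spin: t2g^5 e_g^2, CFSE = -0.8Δo = -19320 cm⁻¹.
For low-spin the configuration is t2g^6 e_g^1: orbital energy -1.8 × 24150 = -43470 cm⁻¹, and 1 additional pair relative to high-spin adds 20420 cm⁻¹, giving -23050 cm⁻¹.
The difference is -23050 − (-19320) = -3730 cm⁻¹, so low-spin lies lower.

-3730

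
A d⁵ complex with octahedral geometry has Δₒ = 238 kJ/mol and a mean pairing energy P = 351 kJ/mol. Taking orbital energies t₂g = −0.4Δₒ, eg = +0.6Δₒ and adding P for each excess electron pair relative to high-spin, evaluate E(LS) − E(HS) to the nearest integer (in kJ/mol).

High-spin: t₂g³ eg², CFSE = 0.0Δₒ = 0 kJ/mol.
For low-spin the configuration is t₂g⁵ eg⁰: orbital energy -2.0 × 238 = -476 kJ/mol, and 2 additional pairs relative to high-spin add 702 kJ/mol, giving 226 kJ/mol.
Thus E(LS) − E(HS) = 226 kJ/mol.

226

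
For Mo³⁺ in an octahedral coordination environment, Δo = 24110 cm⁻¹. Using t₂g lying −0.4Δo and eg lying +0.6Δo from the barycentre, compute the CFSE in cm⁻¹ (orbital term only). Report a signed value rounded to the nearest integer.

-28932

Mo³⁺: group 6, so d-count = 6 − 3 = 3.
For octahedral d³ the high- and low-spin configurations coincide.
The d³ electrons fill as t₂g³ eg⁰.
Orbital CFSE = 3(-0.4) + 0(0.6) = -1.2Δo = -1.2 × 24110 = -28932 cm⁻¹.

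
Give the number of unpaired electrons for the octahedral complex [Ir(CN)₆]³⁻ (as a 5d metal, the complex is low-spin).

0

Each CN⁻ contributes -1; 6 × (-1) = -6. With overall charge -3, Ir is in the +3 oxidation state.
Group 9 minus oxidation state +3 gives a d⁶ configuration for Ir³⁺.
Configuration: t₂g⁶ eg⁰, giving 0 unpaired electrons.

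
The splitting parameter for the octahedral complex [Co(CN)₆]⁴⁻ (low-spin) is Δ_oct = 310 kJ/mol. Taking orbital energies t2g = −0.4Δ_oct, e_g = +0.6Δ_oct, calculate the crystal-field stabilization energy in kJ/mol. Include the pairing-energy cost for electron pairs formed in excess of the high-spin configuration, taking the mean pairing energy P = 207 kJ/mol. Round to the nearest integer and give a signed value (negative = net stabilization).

-351

Each CN⁻ contributes -1; 6 × (-1) = -6. With overall charge -4, Co is in the +2 oxidation state.
Co sits in group 9; removing 2 electrons leaves Co²⁺ with 9 − 2 = 7 d electrons.
Electron filling gives t2g^6 e_g^1.
CFSE(orbital) = 6×(-0.4Δ_oct) + 1×(0.6Δ_oct) = -1.8Δ_oct; with Δ_oct = 310 kJ/mol that is -558 kJ/mol.
Pairing penalty: 3 pairs vs 2 in the high-spin reference → 1 extra × P = 207 kJ/mol.
Combining: -558 + 207 = -351 kJ/mol.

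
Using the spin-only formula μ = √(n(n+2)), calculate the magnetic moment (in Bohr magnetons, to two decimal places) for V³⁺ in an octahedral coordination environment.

V is in group 5, so V³⁺ is d² (5 − 3 = 2).
For octahedral d² the high- and low-spin configurations coincide.
Configuration: t₂g² eg⁰ → 2 unpaired electrons.
μ(spin-only) = √[2(2+2)] = √8 ≈ 2.83 Bohr magnetons.

2.83 Bohr magnetons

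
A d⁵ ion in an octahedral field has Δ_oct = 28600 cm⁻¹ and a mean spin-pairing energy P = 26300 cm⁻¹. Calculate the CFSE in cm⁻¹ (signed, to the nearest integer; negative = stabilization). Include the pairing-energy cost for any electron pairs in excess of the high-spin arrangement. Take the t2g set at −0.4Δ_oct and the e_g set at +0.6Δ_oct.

Δ_oct > P, so pairing is preferred: the ground state is low-spin.
That gives t2g^5 e_g^0.
Orbital CFSE = -2.0Δ_oct = -2.0 × 28600 = -57200 cm⁻¹.
Excess pairs vs high-spin: 2 − 0 = 2; pairing cost = +52600 cm⁻¹.
Net CFSE = -57200 + 52600 = -4600 cm⁻¹.

-4600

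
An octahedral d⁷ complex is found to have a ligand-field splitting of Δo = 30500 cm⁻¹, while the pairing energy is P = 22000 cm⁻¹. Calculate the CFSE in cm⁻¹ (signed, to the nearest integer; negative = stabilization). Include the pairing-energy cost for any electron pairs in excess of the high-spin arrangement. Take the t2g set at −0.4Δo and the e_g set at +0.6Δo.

With Δo > P the complex is low-spin.
Filling d⁷ accordingly: t2g^6 e_g^1.
Orbital CFSE = -1.8Δo = -1.8 × 30500 = -54900 cm⁻¹.
Excess pairs vs high-spin: 3 − 2 = 1; pairing cost = +22000 cm⁻¹.
Net CFSE = -54900 + 22000 = -32900 cm⁻¹.

-32900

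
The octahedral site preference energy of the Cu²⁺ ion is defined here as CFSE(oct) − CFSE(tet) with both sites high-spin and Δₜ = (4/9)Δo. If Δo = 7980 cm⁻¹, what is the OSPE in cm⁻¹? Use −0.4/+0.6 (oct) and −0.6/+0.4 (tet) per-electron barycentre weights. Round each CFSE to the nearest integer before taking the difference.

Cu is in group 11, so Cu²⁺ is d⁹ (11 − 2 = 9).
Octahedral high-spin t₂g⁶ eg³: CFSE = -0.6 × 7980 = -4788 cm⁻¹.
In a tetrahedral site the filling is e⁴ t₂⁵: CFSE(tet) = -0.4Δₜ = -0.4 × (4/9)(7980) = -1419 cm⁻¹.
OSPE = -4788 − (-1419) = -3369 cm⁻¹.

-3369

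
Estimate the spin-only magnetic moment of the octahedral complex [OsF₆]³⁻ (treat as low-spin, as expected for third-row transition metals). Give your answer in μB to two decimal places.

1.73 μB

Each F⁻ contributes -1; 6 × (-1) = -6. With overall charge -3, Os is in the +3 oxidation state.
Os sits in group 8; removing 3 electrons leaves Os³⁺ with 8 − 3 = 5 d electrons.
Configuration: t2g^5 e_g^0 → 1 unpaired electron.
μ(spin-only) = √[1(1+2)] = √3 ≈ 1.73 μB.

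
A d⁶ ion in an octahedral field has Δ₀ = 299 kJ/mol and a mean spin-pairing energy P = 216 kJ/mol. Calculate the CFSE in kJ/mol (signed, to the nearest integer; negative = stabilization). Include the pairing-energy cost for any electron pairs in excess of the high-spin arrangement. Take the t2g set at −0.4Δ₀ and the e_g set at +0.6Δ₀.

-286

Here Δ₀ > P (299 > 216), so the low-spin state is favoured.
Configuration: t2g^6 e_g^0.
Orbital CFSE = -2.4Δ₀ = -2.4 × 299 = -718 kJ/mol.
Excess pairs vs high-spin: 3 − 1 = 2; pairing cost = +432 kJ/mol.
Net CFSE = -718 + 432 = -286 kJ/mol.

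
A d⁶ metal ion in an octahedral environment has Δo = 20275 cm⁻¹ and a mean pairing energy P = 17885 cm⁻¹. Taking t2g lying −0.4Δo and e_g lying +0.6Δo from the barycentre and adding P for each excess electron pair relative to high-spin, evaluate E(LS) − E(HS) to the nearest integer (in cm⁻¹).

High-spin: t2g^4 e_g^2, CFSE = -0.4Δo = -8110 cm⁻¹.
Low-spin: t2g^6 e_g^0, orbital CFSE = -2.4Δo = -48660 cm⁻¹; plus 2 excess pairs × P = +35770 cm⁻¹; total -12890 cm⁻¹.
The difference is -12890 − (-8110) = -4780 cm⁻¹, so low-spin lies lower.

-4780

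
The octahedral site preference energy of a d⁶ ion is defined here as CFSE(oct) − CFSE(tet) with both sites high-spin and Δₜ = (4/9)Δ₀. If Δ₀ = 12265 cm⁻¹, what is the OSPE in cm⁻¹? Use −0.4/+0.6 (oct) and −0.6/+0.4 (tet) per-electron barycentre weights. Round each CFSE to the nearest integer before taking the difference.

Octahedral high-spin t2g^4 e_g^2: CFSE = -0.4 × 12265 = -4906 cm⁻¹.
Tetrahedral: e^3 t2^3, CFSE = 3(−0.6) + 3(+0.4) = -0.6Δₜ = -0.6 × (4/9) × 12265 = -3271 cm⁻¹.
OSPE = -4906 − (-3271) = -1635 cm⁻¹.

-1635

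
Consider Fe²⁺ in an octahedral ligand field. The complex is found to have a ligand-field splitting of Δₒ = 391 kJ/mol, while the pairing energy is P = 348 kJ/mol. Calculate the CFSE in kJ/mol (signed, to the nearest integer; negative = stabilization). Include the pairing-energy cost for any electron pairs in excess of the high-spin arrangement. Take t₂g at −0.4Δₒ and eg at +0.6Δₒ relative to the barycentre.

-242

Fe sits in group 8; removing 2 electrons leaves Fe²⁺ with 8 − 2 = 6 d electrons.
Δₒ > P, so pairing is preferred: the ground state is low-spin.
Configuration: t₂g⁶ eg⁰.
Orbital CFSE = -2.4Δₒ = -2.4 × 391 = -938 kJ/mol.
Excess pairs vs high-spin: 3 − 1 = 2; pairing cost = +696 kJ/mol.
Net CFSE = -938 + 696 = -242 kJ/mol.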